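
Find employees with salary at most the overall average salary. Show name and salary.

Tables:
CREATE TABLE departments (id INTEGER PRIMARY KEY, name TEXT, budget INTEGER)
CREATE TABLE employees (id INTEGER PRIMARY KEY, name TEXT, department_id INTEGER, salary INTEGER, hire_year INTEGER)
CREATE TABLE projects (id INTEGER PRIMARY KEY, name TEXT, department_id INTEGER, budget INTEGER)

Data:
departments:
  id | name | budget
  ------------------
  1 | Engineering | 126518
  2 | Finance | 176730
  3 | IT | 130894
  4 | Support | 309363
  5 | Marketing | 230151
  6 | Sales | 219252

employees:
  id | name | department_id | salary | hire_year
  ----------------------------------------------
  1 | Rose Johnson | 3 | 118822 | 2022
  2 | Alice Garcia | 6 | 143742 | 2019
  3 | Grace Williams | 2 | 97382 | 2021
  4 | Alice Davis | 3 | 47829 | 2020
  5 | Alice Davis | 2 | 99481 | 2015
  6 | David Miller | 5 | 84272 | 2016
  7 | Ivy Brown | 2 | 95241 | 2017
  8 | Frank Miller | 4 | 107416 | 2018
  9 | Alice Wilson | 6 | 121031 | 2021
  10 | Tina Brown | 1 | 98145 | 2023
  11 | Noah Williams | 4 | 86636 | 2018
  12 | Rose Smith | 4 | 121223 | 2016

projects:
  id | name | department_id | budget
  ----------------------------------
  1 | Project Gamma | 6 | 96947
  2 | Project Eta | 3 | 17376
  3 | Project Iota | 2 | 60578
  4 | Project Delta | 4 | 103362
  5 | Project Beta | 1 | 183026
SELECT name, salary FROM employees WHERE salary <= (SELECT AVG(salary) FROM employees)

Execution result:
name | salary
Grace Williams | 97382
Alice Davis | 47829
Alice Davis | 99481
David Miller | 84272
Ivy Brown | 95241
Tina Brown | 98145
Noah Williams | 86636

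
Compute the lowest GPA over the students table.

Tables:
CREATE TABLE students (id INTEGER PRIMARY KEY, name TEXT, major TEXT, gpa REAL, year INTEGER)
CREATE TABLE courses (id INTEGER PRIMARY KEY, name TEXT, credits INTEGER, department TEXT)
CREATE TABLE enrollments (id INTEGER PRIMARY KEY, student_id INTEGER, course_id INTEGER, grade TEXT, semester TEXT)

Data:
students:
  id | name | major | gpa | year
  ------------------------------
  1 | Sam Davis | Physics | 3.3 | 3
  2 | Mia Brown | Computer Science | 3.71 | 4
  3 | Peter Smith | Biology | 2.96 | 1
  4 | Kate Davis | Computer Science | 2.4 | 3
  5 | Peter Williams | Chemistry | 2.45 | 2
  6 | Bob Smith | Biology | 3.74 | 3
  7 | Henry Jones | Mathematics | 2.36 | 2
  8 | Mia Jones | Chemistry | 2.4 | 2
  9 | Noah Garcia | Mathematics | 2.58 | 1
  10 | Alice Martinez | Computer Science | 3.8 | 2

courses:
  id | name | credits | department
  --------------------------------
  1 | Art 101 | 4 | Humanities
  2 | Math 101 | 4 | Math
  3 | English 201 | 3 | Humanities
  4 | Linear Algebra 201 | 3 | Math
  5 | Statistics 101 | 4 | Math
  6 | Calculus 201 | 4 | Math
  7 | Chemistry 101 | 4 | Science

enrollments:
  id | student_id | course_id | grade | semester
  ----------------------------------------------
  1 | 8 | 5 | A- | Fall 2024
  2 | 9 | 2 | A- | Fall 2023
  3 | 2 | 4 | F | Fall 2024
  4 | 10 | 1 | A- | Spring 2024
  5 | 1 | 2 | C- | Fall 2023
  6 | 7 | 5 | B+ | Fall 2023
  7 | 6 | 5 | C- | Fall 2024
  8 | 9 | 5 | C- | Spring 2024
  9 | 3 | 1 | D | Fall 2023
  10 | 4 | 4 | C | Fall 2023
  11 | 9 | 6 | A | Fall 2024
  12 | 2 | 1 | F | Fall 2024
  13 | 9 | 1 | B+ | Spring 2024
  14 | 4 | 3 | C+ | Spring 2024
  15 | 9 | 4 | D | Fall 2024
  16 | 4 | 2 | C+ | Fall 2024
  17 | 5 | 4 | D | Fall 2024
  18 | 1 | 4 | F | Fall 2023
SELECT MIN(gpa) FROM students

Execution result:
2.36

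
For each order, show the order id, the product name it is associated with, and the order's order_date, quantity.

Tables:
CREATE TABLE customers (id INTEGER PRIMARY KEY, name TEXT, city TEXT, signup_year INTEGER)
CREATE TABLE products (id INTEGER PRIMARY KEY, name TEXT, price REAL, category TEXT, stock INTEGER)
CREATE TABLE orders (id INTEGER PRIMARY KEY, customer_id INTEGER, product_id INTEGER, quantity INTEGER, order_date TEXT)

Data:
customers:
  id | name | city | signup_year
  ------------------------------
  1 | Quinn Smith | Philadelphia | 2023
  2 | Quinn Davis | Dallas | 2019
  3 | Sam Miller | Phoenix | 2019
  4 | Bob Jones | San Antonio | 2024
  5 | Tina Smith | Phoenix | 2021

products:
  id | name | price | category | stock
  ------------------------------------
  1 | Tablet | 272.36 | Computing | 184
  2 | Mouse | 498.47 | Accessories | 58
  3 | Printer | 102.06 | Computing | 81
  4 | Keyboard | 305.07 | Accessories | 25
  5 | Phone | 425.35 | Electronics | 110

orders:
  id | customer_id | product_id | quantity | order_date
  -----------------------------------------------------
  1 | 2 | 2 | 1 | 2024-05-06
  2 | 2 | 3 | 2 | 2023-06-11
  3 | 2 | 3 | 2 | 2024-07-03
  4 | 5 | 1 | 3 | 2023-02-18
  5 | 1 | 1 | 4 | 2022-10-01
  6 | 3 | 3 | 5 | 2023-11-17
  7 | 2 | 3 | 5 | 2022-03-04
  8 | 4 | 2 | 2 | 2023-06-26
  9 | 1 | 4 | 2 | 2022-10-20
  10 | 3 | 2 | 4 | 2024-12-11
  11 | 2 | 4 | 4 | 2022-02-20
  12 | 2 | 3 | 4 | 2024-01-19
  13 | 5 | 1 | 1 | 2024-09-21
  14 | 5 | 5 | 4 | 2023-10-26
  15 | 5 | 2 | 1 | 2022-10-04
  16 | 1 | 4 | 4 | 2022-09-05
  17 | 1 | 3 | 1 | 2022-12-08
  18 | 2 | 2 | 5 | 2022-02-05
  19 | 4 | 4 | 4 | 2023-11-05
SELECT c.id, p.name AS product, c.order_date, c.quantity FROM orders c JOIN products p ON c.product_id = p.id

Execution result:
id | product | order_date | quantity
1 | Mouse | 2024-05-06 | 1
2 | Printer | 2023-06-11 | 2
3 | Printer | 2024-07-03 | 2
4 | Tablet | 2023-02-18 | 3
5 | Tablet | 2022-10-01 | 4
6 | Printer | 2023-11-17 | 5
7 | Printer | 2022-03-04 | 5
8 | Mouse | 2023-06-26 | 2
9 | Keyboard | 2022-10-20 | 2
10 | Mouse | 2024-12-11 | 4
11 | Keyboard | 2022-02-20 | 4
12 | Printer | 2024-01-19 | 4
13 | Tablet | 2024-09-21 | 1
14 | Phone | 2023-10-26 | 4
15 | Mouse | 2022-10-04 | 1
16 | Keyboard | 2022-09-05 | 4
17 | Printer | 2022-12-08 | 1
18 | Mouse | 2022-02-05 | 5
19 | Keyboard | 2023-11-05 | 4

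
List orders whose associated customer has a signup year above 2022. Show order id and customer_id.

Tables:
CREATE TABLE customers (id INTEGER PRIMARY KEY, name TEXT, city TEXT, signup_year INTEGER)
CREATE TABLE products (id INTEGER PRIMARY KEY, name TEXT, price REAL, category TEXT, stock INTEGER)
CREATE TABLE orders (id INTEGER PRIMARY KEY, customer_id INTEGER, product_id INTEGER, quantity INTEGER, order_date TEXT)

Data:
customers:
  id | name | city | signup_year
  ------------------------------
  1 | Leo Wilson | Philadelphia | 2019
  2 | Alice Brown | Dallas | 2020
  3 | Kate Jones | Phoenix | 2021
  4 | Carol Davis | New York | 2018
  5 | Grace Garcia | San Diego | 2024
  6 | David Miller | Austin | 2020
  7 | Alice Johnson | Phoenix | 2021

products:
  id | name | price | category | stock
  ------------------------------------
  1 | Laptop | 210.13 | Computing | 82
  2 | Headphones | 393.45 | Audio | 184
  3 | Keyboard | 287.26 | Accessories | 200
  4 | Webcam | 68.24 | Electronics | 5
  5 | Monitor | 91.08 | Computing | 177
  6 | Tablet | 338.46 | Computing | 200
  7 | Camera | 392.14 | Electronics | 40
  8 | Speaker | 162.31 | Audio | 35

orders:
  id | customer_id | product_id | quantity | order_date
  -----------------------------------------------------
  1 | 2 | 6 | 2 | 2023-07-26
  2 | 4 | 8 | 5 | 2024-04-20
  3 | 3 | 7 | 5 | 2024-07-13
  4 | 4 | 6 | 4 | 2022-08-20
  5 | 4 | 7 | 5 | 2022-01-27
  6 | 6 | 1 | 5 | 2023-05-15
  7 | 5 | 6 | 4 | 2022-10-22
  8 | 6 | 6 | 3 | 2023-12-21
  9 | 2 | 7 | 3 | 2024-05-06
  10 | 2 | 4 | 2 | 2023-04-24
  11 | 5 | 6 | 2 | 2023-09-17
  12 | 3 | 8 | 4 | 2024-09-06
SELECT id, customer_id FROM orders WHERE customer_id IN (SELECT id FROM customers WHERE signup_year > 2022)

Execution result:
id | customer_id
7 | 5
11 | 5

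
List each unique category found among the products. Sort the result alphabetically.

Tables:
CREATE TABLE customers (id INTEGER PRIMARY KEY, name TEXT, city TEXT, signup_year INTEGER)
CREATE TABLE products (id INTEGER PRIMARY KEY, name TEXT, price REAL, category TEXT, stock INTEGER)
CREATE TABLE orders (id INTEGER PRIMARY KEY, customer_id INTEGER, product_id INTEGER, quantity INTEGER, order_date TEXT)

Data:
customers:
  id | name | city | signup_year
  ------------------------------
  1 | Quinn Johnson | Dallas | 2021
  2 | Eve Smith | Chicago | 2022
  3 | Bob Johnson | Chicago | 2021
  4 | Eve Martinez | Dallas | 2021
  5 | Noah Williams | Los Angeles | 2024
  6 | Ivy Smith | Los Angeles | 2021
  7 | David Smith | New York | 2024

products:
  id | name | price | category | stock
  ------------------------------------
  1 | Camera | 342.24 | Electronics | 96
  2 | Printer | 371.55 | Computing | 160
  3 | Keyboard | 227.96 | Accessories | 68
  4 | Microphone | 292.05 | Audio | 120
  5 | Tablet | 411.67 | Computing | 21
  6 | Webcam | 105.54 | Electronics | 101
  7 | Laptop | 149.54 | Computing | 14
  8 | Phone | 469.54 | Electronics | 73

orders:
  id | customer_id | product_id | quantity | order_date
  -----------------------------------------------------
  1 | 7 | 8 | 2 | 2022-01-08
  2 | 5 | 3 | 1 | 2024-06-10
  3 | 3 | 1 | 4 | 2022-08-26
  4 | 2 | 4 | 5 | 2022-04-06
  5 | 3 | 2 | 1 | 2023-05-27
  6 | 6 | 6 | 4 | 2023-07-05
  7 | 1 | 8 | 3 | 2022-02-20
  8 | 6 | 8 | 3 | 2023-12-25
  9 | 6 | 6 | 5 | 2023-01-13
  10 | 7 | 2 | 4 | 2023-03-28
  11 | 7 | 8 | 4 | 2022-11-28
SELECT DISTINCT category FROM products ORDER BY category

Execution result:
category
Accessories
Audio
Computing
Electronics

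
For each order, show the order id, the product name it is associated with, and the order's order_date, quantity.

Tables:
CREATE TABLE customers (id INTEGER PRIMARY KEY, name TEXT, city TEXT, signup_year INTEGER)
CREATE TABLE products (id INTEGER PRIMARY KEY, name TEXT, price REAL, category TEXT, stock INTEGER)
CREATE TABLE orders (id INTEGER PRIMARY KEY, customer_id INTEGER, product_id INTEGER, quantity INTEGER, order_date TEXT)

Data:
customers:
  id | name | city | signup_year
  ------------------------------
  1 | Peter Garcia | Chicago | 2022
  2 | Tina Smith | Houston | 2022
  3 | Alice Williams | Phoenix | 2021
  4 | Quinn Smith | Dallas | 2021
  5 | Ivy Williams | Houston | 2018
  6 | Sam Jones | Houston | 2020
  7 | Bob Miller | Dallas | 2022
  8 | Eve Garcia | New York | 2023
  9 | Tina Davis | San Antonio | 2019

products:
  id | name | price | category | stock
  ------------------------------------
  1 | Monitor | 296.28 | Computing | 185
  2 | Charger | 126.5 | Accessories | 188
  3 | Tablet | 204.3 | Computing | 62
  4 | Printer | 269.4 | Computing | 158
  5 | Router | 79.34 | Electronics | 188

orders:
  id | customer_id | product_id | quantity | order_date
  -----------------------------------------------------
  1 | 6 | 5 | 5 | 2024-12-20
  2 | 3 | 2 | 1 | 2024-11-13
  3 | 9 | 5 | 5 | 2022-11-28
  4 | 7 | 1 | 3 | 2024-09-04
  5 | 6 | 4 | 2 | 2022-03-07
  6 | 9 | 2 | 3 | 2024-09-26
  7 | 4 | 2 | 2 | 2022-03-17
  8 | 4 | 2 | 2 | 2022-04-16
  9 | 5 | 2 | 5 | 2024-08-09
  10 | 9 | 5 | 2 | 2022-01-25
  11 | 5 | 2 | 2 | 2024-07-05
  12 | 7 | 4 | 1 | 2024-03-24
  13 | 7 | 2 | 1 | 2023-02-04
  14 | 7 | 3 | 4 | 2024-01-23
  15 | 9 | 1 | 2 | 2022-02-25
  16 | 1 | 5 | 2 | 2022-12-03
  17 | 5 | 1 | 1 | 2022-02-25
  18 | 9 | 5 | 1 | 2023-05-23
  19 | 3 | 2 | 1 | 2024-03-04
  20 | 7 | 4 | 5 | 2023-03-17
SELECT c.id, p.name AS product, c.order_date, c.quantity FROM orders c JOIN products p ON c.product_id = p.id

Execution result:
id | product | order_date | quantity
1 | Router | 2024-12-20 | 5
2 | Charger | 2024-11-13 | 1
3 | Router | 2022-11-28 | 5
4 | Monitor | 2024-09-04 | 3
5 | Printer | 2022-03-07 | 2
6 | Charger | 2024-09-26 | 3
7 | Charger | 2022-03-17 | 2
8 | Charger | 2022-04-16 | 2
9 | Charger | 2024-08-09 | 5
10 | Router | 2022-01-25 | 2
11 | Charger | 2024-07-05 | 2
12 | Printer | 2024-03-24 | 1
13 | Charger | 2023-02-04 | 1
14 | Tablet | 2024-01-23 | 4
15 | Monitor | 2022-02-25 | 2
16 | Router | 2022-12-03 | 2
17 | Monitor | 2022-02-25 | 1
18 | Router | 2023-05-23 | 1
19 | Charger | 2024-03-04 | 1
20 | Printer | 2023-03-17 | 5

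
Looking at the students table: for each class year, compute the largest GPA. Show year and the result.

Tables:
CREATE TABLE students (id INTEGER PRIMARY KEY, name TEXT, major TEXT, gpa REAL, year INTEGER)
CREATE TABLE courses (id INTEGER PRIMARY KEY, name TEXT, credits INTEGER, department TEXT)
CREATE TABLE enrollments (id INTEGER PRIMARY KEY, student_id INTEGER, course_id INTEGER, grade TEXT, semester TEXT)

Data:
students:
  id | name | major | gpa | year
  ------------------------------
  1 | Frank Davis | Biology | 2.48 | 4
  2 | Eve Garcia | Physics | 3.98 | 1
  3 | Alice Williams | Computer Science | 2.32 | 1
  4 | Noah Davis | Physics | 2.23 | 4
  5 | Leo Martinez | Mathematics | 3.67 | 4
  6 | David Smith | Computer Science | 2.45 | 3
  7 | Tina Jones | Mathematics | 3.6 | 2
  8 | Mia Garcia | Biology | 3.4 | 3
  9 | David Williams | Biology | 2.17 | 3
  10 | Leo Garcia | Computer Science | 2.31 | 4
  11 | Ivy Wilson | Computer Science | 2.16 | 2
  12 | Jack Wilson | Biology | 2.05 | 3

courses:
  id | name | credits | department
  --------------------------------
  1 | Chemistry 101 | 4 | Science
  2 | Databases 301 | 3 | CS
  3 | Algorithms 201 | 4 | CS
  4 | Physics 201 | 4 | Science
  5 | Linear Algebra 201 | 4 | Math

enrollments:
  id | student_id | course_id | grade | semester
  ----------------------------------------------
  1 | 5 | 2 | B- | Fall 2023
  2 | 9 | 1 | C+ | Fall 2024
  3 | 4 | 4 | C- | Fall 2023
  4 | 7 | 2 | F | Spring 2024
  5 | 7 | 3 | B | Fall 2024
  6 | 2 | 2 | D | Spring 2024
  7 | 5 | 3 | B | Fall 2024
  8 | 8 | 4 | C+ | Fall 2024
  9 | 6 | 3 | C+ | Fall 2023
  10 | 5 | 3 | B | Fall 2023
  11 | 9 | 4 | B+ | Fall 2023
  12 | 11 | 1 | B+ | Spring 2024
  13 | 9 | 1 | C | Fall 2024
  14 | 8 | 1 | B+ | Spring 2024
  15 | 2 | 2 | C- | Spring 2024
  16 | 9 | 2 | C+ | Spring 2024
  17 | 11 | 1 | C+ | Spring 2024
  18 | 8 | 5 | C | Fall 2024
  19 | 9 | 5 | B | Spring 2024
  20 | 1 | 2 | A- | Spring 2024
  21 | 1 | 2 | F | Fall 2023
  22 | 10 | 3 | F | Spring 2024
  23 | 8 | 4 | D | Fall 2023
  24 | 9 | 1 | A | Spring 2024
SELECT year, MAX(gpa) AS max_gpa FROM students GROUP BY year

Execution result:
year | max_gpa
1 | 3.98
2 | 3.60
3 | 3.40
4 | 3.67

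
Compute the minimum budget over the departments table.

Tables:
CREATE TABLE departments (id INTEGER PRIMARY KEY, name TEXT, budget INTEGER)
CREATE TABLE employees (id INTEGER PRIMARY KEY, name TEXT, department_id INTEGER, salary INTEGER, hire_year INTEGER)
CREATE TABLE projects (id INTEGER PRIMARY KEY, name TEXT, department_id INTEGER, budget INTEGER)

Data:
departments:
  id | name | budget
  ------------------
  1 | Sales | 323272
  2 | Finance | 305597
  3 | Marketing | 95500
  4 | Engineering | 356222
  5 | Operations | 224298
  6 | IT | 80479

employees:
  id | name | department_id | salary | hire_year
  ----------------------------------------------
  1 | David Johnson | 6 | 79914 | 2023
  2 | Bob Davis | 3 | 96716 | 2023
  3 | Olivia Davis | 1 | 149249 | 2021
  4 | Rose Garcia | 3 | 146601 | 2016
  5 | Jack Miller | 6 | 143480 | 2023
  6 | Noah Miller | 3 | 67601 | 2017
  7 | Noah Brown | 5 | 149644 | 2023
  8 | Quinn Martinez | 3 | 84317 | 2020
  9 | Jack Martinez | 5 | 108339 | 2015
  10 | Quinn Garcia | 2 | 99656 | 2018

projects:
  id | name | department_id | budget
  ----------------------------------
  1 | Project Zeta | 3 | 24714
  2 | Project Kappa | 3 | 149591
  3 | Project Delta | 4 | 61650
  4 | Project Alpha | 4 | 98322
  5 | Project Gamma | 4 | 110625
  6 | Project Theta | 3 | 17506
SELECT MIN(budget) FROM departments

Execution result:
80479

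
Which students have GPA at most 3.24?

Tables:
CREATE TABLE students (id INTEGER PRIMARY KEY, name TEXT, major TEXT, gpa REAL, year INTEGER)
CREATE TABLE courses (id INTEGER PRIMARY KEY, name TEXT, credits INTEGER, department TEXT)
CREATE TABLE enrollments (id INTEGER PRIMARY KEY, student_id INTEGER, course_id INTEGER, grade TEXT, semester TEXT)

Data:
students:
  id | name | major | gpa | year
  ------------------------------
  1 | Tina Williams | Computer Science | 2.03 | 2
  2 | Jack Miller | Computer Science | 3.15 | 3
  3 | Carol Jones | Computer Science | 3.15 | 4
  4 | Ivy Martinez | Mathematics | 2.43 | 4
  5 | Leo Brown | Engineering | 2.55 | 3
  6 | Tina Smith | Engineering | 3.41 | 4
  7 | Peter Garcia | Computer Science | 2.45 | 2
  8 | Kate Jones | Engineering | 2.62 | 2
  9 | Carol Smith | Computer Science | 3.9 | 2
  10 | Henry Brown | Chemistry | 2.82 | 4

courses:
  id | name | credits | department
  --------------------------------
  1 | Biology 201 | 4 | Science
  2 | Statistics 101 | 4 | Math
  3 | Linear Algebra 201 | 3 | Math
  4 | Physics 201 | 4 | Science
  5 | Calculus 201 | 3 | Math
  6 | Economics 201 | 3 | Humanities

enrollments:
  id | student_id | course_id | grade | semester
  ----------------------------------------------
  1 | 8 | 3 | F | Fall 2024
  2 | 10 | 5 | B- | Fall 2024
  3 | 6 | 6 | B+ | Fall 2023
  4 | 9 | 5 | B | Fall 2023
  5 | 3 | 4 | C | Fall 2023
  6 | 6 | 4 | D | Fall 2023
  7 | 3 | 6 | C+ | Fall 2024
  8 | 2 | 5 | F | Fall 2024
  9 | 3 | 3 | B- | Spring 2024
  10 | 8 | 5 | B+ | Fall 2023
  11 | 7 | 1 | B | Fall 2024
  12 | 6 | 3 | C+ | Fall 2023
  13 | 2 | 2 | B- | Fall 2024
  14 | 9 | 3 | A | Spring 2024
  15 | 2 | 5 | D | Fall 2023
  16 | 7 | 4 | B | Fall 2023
SELECT name, gpa FROM students WHERE gpa <= 3.24

Execution result:
name | gpa
Tina Williams | 2.03
Jack Miller | 3.15
Carol Jones | 3.15
Ivy Martinez | 2.43
Leo Brown | 2.55
Peter Garcia | 2.45
Kate Jones | 2.62
Henry Brown | 2.82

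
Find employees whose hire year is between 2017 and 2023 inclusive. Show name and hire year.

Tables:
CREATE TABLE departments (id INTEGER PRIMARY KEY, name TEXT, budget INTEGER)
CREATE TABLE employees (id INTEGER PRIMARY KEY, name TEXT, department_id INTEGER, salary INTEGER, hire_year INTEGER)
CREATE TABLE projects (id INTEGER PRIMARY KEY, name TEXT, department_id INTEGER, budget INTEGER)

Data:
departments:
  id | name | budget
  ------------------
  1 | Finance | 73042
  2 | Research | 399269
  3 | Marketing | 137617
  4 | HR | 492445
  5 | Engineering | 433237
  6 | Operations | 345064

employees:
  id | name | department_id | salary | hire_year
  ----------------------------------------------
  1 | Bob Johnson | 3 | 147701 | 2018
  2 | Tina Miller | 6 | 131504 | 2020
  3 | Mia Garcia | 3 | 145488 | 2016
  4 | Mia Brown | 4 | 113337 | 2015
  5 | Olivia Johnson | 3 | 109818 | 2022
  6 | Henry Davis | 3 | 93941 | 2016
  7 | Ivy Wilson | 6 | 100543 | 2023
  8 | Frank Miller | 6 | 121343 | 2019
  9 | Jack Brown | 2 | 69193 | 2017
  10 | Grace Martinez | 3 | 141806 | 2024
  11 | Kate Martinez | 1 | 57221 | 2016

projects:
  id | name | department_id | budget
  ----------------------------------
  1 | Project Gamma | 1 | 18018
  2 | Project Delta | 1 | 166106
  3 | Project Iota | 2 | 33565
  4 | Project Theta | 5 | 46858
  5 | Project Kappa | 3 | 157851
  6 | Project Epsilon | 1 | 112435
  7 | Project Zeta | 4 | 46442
SELECT name, hire_year FROM employees WHERE hire_year BETWEEN 2017 AND 2023

Execution result:
name | hire_year
Bob Johnson | 2018
Tina Miller | 2020
Olivia Johnson | 2022
Ivy Wilson | 2023
Frank Miller | 2019
Jack Brown | 2017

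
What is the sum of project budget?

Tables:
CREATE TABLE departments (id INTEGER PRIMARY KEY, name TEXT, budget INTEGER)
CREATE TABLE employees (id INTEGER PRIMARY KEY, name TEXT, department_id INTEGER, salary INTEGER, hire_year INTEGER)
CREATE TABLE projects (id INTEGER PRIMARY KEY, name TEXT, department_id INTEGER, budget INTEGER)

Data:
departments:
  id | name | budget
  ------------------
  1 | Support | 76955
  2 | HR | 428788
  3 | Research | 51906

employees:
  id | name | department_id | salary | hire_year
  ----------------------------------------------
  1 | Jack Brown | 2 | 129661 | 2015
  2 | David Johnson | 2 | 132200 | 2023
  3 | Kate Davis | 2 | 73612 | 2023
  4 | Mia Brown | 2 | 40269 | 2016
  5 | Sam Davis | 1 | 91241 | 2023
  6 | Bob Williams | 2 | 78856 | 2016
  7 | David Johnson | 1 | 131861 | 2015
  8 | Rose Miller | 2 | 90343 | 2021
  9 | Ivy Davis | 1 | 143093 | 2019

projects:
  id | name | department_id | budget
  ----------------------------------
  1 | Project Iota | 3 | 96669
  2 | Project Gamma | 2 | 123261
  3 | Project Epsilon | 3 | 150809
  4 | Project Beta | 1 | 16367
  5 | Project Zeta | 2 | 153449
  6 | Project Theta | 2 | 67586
SELECT SUM(budget) FROM projects

Execution result:
608141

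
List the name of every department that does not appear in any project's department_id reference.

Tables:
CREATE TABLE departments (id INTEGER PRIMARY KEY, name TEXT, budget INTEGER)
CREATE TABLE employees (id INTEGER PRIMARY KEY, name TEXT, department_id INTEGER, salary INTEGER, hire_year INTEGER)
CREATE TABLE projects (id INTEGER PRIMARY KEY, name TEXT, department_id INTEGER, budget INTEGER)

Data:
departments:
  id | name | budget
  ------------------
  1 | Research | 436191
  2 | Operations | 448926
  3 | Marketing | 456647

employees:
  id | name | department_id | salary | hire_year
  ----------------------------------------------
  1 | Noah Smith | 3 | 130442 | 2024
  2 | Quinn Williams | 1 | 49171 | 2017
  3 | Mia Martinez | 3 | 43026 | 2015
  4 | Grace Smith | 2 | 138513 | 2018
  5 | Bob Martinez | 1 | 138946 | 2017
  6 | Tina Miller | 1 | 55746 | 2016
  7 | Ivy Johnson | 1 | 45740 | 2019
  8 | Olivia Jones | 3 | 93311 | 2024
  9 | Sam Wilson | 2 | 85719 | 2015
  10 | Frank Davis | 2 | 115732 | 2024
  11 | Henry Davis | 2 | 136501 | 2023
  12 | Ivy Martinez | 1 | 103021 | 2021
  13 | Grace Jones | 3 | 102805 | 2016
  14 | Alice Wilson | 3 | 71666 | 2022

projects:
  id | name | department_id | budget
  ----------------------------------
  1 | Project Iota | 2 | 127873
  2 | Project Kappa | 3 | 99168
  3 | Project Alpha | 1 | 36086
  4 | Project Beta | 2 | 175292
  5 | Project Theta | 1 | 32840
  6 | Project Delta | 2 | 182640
SELECT p.name FROM departments p LEFT JOIN projects c ON c.department_id = p.id WHERE c.id IS NULL

Execution result:
(no rows)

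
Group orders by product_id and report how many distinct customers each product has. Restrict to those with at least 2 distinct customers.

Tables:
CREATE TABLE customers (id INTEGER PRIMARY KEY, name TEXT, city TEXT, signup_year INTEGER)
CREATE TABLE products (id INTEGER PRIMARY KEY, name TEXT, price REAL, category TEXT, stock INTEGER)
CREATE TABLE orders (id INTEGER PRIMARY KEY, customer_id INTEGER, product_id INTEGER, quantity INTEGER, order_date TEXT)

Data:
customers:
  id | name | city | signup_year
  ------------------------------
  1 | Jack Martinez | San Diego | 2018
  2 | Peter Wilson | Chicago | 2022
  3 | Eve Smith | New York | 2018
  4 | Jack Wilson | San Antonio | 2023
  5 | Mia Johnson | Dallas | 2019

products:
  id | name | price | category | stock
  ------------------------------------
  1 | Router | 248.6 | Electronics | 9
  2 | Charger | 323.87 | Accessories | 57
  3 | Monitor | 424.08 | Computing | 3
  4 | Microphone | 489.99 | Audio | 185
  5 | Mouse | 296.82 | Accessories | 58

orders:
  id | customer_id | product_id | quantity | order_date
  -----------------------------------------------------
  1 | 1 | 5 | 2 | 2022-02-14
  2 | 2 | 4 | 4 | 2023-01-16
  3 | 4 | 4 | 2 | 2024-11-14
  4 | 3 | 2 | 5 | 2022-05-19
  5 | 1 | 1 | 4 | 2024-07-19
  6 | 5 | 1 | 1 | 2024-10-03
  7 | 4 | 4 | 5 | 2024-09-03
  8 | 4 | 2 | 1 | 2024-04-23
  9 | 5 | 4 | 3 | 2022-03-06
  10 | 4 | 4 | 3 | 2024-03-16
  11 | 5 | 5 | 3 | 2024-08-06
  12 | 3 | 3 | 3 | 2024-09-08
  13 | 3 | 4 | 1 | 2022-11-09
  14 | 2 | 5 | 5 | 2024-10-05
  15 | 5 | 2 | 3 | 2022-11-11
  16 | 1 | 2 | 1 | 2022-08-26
SELECT product_id, COUNT(DISTINCT customer_id) AS distinct_customer_count FROM orders GROUP BY product_id HAVING COUNT(DISTINCT customer_id) >= 2

Execution result:
product_id | distinct_customer_count
1 | 2
2 | 4
4 | 4
5 | 3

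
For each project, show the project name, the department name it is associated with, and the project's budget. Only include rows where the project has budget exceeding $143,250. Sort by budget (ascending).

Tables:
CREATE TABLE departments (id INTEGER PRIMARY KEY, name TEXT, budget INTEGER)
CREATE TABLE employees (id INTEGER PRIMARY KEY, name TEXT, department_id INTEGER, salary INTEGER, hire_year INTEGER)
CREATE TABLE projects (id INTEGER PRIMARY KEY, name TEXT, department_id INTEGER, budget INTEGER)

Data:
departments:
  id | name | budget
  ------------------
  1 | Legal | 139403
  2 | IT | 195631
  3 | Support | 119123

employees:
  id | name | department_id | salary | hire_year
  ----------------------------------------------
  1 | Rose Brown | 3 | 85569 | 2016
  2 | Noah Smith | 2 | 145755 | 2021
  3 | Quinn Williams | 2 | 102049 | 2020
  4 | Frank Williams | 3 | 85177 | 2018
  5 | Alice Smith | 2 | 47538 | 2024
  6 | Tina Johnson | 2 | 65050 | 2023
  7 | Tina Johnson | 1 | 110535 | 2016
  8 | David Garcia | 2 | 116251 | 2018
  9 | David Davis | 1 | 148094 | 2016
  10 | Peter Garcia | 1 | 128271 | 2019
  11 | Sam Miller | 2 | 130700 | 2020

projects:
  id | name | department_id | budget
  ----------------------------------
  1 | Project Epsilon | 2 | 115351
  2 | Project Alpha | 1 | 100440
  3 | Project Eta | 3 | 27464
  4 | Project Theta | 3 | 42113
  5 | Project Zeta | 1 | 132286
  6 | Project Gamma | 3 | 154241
SELECT c.name, p.name AS department, c.budget FROM projects c JOIN departments p ON c.department_id = p.id WHERE c.budget > 143250 ORDER BY c.budget ASC

Execution result:
name | department | budget
Project Gamma | Support | 154241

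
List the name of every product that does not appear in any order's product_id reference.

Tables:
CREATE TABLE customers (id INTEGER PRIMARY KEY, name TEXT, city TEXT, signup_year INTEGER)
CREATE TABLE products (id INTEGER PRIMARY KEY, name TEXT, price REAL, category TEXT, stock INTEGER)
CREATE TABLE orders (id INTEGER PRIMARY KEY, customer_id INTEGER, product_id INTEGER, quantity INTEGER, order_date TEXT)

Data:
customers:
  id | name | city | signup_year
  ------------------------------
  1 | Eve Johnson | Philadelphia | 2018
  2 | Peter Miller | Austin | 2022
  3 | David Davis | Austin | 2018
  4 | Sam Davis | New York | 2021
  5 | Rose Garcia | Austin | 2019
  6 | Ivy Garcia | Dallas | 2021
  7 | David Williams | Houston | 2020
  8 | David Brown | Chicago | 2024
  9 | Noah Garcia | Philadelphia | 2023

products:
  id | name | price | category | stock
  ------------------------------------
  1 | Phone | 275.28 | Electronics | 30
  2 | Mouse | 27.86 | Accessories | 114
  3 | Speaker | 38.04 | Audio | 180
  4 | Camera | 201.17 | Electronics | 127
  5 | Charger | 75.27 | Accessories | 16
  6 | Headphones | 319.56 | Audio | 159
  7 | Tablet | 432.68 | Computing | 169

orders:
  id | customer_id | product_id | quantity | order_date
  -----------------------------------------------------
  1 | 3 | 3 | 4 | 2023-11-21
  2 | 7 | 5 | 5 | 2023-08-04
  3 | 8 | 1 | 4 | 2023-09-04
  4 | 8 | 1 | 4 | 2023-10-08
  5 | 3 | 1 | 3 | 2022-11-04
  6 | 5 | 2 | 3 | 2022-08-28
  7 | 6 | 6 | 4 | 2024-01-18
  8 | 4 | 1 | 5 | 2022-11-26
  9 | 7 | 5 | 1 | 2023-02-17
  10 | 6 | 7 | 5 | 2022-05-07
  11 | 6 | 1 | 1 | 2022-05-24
SELECT p.name FROM products p LEFT JOIN orders c ON c.product_id = p.id WHERE c.id IS NULL

Execution result:
Camera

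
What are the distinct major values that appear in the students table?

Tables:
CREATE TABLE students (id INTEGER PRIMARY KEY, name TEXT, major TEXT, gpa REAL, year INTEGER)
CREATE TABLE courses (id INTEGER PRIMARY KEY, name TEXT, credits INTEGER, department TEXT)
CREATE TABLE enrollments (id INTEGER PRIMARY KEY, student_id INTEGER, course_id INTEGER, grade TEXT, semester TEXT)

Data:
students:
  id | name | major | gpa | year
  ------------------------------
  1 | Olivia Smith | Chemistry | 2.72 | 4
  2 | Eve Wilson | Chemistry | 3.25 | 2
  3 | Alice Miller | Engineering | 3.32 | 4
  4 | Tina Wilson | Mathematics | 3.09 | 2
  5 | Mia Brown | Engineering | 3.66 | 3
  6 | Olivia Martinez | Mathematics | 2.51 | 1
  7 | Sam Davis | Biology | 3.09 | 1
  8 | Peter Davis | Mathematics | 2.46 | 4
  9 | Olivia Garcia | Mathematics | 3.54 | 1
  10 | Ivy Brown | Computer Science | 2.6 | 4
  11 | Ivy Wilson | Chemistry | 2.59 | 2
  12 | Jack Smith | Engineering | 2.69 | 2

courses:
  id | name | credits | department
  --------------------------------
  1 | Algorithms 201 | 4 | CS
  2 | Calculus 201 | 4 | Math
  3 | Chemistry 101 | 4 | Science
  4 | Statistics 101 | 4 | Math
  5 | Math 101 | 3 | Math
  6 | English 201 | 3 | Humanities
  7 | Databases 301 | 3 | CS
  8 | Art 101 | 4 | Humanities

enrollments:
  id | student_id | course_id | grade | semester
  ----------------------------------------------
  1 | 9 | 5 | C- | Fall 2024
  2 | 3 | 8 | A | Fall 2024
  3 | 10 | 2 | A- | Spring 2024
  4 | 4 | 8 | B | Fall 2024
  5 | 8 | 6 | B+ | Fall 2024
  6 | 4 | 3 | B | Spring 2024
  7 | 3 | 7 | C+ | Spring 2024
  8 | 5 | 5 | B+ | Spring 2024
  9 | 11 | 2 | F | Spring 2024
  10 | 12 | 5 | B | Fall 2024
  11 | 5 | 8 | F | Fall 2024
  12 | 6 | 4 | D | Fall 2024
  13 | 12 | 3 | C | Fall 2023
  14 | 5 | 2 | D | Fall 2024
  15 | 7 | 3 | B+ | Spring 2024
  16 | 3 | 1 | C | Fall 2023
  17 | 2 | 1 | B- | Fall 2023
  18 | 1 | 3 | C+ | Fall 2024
SELECT DISTINCT major FROM students

Execution result:
major
Chemistry
Engineering
Mathematics
Biology
Computer Science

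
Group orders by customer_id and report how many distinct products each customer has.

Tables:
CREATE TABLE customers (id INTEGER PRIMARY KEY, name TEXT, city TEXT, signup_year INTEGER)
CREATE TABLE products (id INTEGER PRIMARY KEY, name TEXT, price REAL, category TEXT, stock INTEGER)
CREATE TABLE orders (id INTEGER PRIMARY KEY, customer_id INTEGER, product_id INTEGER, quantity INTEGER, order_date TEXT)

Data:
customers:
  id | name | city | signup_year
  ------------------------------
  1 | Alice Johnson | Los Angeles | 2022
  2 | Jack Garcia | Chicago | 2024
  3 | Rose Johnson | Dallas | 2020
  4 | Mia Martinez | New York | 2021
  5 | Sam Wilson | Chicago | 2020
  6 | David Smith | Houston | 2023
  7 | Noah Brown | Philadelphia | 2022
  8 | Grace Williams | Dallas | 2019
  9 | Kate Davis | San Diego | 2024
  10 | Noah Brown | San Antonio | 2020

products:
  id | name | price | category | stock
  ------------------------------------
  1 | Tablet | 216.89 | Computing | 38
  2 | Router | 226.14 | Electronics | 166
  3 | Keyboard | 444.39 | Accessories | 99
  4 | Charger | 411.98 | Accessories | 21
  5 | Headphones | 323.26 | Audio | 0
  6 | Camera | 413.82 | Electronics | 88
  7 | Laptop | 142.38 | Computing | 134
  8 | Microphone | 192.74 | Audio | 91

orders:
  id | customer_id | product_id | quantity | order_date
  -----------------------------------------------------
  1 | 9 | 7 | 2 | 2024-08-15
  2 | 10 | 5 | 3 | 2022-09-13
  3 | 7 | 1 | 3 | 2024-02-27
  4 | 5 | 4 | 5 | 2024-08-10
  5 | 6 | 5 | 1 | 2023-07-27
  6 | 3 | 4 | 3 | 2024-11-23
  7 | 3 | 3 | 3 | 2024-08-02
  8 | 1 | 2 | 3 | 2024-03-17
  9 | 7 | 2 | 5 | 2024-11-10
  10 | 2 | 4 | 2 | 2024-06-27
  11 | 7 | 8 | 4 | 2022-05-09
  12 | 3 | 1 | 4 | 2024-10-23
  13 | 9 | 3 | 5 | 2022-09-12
SELECT customer_id, COUNT(DISTINCT product_id) AS distinct_product_count FROM orders GROUP BY customer_id

Execution result:
customer_id | distinct_product_count
1 | 1
2 | 1
3 | 3
5 | 1
6 | 1
7 | 3
9 | 2
10 | 1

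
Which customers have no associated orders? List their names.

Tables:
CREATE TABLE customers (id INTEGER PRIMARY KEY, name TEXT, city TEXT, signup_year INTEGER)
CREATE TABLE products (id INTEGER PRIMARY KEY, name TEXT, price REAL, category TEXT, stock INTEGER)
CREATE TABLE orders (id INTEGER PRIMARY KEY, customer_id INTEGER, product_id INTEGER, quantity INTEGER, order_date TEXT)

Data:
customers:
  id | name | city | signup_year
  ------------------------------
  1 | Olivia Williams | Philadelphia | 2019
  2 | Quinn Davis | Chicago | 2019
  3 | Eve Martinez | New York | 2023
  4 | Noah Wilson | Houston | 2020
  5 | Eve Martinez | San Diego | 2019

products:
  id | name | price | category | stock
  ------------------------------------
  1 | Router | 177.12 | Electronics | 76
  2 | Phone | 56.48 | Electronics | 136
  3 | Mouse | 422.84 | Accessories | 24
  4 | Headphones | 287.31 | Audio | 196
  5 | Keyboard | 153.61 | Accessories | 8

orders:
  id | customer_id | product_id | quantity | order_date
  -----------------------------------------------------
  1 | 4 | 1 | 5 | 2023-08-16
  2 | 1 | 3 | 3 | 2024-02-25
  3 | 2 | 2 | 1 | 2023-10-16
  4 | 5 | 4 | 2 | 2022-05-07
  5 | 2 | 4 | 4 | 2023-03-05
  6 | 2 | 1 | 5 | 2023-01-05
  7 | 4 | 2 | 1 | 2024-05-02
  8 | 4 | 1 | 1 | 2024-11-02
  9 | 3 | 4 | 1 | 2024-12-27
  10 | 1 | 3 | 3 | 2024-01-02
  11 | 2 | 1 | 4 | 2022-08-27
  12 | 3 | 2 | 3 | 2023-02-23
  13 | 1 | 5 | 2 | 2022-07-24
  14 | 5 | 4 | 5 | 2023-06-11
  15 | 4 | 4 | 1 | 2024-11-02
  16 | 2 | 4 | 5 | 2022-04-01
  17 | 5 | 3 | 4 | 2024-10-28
SELECT p.name FROM customers p LEFT JOIN orders c ON c.customer_id = p.id WHERE c.id IS NULL

Execution result:
(no rows)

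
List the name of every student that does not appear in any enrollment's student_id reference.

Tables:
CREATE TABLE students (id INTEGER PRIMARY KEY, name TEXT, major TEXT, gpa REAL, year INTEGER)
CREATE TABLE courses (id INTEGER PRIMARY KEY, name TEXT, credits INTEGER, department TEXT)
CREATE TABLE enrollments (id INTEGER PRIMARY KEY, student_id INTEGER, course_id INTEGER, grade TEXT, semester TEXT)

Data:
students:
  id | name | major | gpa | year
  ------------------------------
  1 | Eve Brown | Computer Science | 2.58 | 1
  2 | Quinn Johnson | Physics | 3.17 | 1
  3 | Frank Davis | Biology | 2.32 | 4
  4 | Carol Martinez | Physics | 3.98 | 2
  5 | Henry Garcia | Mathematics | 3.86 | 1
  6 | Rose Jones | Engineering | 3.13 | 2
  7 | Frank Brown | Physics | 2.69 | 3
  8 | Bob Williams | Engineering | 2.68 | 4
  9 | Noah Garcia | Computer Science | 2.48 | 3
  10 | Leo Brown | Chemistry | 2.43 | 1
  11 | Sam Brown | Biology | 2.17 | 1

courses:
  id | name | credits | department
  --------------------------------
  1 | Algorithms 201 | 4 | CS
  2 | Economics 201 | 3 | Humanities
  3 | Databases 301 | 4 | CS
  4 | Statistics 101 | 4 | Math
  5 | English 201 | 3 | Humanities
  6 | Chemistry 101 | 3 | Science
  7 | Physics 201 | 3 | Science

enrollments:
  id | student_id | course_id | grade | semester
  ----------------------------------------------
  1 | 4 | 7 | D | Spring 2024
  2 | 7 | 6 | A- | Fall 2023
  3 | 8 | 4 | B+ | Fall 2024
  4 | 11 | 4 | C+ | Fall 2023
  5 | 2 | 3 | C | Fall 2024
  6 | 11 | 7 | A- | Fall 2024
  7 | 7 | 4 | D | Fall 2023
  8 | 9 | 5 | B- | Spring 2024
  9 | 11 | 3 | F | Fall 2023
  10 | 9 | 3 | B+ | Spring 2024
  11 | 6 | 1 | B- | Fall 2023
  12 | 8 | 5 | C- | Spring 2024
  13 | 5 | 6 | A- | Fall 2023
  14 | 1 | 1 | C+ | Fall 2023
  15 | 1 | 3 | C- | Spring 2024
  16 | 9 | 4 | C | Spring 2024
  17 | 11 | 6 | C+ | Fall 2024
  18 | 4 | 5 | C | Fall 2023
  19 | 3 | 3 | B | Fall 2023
SELECT p.name FROM students p LEFT JOIN enrollments c ON c.student_id = p.id WHERE c.id IS NULL

Execution result:
Leo Brown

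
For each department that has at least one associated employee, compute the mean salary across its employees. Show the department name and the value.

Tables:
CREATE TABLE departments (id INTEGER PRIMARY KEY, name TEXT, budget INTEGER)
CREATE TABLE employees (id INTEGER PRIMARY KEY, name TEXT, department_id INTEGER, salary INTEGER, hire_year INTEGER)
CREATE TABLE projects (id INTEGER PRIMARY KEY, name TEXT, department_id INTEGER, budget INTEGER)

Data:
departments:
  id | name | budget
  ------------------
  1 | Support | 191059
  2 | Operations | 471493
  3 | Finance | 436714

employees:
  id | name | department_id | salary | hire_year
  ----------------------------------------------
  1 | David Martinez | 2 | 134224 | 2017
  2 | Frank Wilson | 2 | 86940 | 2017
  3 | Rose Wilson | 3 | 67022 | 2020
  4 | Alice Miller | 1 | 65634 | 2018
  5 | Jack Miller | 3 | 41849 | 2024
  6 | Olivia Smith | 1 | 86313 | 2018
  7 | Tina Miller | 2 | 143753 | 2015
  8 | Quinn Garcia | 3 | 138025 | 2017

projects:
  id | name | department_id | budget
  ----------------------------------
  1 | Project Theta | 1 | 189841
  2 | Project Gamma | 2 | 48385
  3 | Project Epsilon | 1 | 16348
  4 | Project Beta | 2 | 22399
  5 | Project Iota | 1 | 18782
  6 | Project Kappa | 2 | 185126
SELECT p.name, AVG(c.salary) AS avg_salary FROM employees c JOIN departments p ON c.department_id = p.id GROUP BY p.id, p.name

Execution result:
name | avg_salary
Support | 75973.50
Operations | 121639.00
Finance | 82298.67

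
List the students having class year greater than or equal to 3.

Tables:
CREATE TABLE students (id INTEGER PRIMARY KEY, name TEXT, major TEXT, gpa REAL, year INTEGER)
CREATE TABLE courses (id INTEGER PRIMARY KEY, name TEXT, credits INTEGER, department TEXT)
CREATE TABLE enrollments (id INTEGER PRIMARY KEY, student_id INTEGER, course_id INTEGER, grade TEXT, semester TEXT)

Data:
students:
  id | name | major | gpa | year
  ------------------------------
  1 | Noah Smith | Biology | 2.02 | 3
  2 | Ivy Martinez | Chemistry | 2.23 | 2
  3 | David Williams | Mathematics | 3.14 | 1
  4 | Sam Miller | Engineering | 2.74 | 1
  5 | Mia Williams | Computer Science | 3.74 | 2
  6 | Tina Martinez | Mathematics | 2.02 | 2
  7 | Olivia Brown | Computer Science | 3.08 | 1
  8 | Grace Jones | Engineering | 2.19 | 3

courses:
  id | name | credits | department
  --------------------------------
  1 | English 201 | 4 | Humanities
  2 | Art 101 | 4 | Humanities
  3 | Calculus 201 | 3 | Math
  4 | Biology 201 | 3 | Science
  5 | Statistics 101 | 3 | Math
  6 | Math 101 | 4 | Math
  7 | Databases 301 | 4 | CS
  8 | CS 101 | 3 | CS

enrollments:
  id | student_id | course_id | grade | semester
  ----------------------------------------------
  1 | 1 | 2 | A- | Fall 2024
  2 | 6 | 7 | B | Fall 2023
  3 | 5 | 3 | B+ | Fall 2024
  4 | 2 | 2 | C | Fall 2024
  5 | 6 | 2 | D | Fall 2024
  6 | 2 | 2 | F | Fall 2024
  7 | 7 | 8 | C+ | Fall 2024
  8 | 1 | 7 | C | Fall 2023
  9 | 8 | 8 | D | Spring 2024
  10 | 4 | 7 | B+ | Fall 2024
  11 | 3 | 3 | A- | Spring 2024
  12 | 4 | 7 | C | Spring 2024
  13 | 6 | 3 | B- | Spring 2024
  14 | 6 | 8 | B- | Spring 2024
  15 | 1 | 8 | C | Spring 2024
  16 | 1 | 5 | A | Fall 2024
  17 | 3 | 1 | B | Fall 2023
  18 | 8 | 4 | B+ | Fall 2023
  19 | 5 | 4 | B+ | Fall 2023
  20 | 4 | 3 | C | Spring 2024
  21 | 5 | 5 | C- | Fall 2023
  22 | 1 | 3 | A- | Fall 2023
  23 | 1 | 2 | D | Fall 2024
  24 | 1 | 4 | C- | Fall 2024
SELECT name, year FROM students WHERE year >= 3

Execution result:
name | year
Noah Smith | 3
Grace Jones | 3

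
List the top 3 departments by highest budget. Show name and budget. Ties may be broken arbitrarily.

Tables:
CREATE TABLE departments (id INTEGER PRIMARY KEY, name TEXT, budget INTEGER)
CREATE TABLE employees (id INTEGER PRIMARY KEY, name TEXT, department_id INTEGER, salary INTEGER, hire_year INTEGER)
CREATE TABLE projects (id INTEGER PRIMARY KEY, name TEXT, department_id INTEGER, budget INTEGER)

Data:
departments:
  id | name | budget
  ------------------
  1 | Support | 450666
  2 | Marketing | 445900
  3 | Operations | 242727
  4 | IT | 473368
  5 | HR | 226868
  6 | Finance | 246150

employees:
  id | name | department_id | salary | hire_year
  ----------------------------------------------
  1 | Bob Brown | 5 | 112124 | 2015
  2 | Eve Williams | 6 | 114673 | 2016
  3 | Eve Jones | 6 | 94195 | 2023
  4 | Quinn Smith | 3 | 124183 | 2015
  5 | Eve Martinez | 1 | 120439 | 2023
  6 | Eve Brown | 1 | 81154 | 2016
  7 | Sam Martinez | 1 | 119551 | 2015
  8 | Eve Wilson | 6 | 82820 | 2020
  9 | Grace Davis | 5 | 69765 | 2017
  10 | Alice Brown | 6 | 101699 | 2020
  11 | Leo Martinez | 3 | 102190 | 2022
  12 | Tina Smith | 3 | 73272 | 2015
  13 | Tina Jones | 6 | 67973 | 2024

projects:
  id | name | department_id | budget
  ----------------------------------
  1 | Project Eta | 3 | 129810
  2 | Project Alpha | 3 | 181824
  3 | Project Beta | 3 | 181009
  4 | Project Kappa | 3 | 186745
SELECT name, budget FROM departments ORDER BY budget DESC LIMIT 3

Execution result:
name | budget
IT | 473368
Support | 450666
Marketing | 445900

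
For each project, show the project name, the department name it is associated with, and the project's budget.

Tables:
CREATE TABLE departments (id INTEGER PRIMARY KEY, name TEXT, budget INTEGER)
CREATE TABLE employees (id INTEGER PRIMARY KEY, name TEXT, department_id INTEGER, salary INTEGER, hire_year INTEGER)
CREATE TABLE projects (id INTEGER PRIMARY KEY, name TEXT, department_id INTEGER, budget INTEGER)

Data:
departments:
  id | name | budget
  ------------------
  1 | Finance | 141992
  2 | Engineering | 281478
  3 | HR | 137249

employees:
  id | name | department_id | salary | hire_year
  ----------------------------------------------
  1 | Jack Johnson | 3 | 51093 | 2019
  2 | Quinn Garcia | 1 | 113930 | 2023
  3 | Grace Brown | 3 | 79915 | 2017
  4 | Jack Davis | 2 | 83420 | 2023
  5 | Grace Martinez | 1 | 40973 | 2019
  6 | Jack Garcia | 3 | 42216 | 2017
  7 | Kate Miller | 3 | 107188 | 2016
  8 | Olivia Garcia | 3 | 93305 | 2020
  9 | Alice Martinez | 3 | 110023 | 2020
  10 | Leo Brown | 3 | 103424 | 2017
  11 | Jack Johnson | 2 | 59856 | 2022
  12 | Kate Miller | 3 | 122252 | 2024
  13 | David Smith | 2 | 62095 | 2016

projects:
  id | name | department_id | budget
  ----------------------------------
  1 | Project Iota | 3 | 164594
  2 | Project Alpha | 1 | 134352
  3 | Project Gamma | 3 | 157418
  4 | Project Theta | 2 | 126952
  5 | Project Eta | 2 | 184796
SELECT c.name, p.name AS department, c.budget FROM projects c JOIN departments p ON c.department_id = p.id

Execution result:
name | department | budget
Project Iota | HR | 164594
Project Alpha | Finance | 134352
Project Gamma | HR | 157418
Project Theta | Engineering | 126952
Project Eta | Engineering | 184796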